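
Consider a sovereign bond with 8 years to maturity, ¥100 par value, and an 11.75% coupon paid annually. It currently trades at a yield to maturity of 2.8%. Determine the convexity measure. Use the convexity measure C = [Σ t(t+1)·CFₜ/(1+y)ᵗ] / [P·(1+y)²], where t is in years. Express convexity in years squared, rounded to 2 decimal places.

47.20

With y = 0.028:
  t   CF        PV=CF/(1+0.028)^t    t·PV        t(t+1)·PV
  1        11.75        11.4300        11.4300          22.8599
  2        11.75        11.1186        22.2373          66.7118
  3        11.75        10.8158        32.4474         129.7896
  4        11.75        10.5212        42.0848         210.4241
  5        11.75        10.2346        51.1732         307.0390
  6        11.75         9.9559        59.7352         418.1465
  7        11.75         9.6847        67.7929         542.3431
  8       111.75        89.5989       716.7911       6,451.1199
  Σ                    163.3597     1,003.6918       8,148.4338
P = 163.3597.
Convexity = Σ t(t+1)·PV / [P·(1+y)²] = 8,148.4338 / (163.3597 × 1.056784) = 47.20011.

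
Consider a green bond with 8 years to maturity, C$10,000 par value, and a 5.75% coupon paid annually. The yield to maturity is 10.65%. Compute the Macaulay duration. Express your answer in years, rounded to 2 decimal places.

6.38 years

Periodic yield y = 0.1065. Discount each cash flow and weight by its year:
  t   CF        PV=CF/(1+0.1065)^t    t·PV
  1       575.00       519.6566       519.6566
  2       575.00       469.6399       939.2798
  3       575.00       424.4373     1,273.3120
  4       575.00       383.5855     1,534.3420
  5       575.00       346.6656     1,733.3280
  6       575.00       313.2992     1,879.7954
  7       575.00       283.1444     1,982.0105
  8    10,575.00     4,706.1854    37,649.4830
  Σ                  7,446.6139    47,511.2074
Price P = Σ PV = 7,446.6139.
Macaulay duration = Σ(t·PV) / P = 47,511.2074 / 7,446.6139 = 6.38024 years.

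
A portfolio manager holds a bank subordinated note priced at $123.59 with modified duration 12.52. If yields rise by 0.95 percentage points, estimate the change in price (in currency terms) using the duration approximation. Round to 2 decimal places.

-$14.70

Duration approximation: ΔP/P ≈ -D_mod · Δy = -12.52 × (+0.0095) = -0.118940.
ΔP ≈ 123.59 × (-0.118940) = -14.6997946.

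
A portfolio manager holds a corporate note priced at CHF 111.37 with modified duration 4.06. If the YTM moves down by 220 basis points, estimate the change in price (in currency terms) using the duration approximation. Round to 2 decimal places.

+CHF 9.95

Duration approximation: ΔP/P ≈ -D_mod · Δy = -4.06 × (-0.022) = +0.089320.
ΔP ≈ 111.37 × (+0.089320) = +9.9475684.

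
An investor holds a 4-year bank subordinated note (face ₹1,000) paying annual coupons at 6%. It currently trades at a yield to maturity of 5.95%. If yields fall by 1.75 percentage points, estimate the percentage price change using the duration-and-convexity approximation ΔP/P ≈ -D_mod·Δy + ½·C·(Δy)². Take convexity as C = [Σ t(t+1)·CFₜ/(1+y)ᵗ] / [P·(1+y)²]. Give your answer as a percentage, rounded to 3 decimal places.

+6.311%

With y = 0.0595:
  t   CF        PV=CF/(1+0.0595)^t    t·PV        t(t+1)·PV
  1        60.00        56.6305        56.6305         113.2610
  2        60.00        53.4502       106.9004         320.7012
  3        60.00        50.4485       151.3455         605.3822
  4     1,060.00       841.2053     3,364.8214      16,824.1068
  Σ                  1,001.7345     3,679.6978      17,863.4511
P = 1,001.7345; D_Mac = 3.67333 yrs; D_mod = 3.46704 yrs; C = 15.88586.
Duration effect: -3.46704 × (-0.0175) = +0.060673
Convexity effect: 0.5 × 15.88586 × (-0.0175)² = +0.0024325
ΔP/P ≈ +0.060673 + 0.0024325 = +0.063106 = +6.3106%.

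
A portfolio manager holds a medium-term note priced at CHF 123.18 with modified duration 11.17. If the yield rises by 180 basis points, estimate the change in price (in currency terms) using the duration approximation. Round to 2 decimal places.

-CHF 24.77

Duration approximation: ΔP/P ≈ -D_mod · Δy = -11.17 × (+0.018) = -0.201060.
ΔP ≈ 123.18 × (-0.201060) = -24.7665708.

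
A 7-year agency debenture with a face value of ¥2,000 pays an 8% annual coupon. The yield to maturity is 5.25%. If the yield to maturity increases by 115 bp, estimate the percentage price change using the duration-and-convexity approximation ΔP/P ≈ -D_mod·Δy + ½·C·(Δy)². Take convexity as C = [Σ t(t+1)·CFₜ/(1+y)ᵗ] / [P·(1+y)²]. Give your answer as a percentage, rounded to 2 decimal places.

With y = 0.0525:
  t   CF        PV=CF/(1+0.0525)^t    t·PV        t(t+1)·PV
  1       160.00       152.0190       152.0190         304.0380
  2       160.00       144.4361       288.8722         866.6166
  3       160.00       137.2315       411.6944       1,646.7775
  4       160.00       130.3862       521.5447       2,607.7236
  5       160.00       123.8824       619.4118       3,716.4707
  6       160.00       117.7030       706.2177       4,943.5240
  7     2,160.00     1,509.7291    10,568.1035      84,544.8283
  Σ                  2,315.3871    13,267.8633      98,629.9788
P = 2,315.3871; D_Mac = 5.73030 yrs; D_mod = 5.44447 yrs; C = 38.45396.
Duration effect: -5.44447 × (+0.0115) = -0.062611
Convexity effect: 0.5 × 38.45396 × (0.0115)² = +0.0025428
ΔP/P ≈ -0.062611 + 0.0025428 = -0.060069 = -6.0069%.

-6.01%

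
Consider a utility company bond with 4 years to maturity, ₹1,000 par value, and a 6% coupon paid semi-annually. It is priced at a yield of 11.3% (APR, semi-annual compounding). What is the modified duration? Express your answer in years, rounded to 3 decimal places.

3.380 years

Periodic yield y = 0.0565. First find Macaulay duration:
  t   CF        PV=CF/(1+0.0565)^t    t·PV
  1        30.00        28.3956        28.3956
  2        30.00        26.8771        53.7542
  3        30.00        25.4397        76.3192
  4        30.00        24.0793        96.3171
  5        30.00        22.7915       113.9577
  6        30.00        21.5727       129.4361
  7        30.00        20.4190       142.9331
  8     1,030.00       663.5616     5,308.4924
  Σ                    833.1365     5,949.6055
P = 833.1365; Macaulay duration = 5,949.6055 / 833.1365 = 7.14121 half-year periods = 3.57061 years.
Modified duration = D_Mac / (1 + y) = 3.57061 / 1.0565 = 3.37966 years.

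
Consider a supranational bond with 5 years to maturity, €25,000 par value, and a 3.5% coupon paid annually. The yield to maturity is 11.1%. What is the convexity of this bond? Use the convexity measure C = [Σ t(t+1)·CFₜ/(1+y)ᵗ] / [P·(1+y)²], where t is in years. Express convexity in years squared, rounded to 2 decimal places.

With y = 0.111:
  t   CF        PV=CF/(1+0.111)^t    t·PV        t(t+1)·PV
  1       875.00       787.5788       787.5788       1,575.1575
  2       875.00       708.8918     1,417.7835       4,253.3506
  3       875.00       638.0664     1,914.1992       7,656.7968
  4       875.00       574.3172     2,297.2688      11,486.3438
  5    25,875.00    15,286.5705    76,432.8525     458,597.1152
  Σ                 17,995.4246    82,849.6828     483,568.7640
P = 17,995.4246.
Convexity = Σ t(t+1)·PV / [P·(1+y)²] = 483,568.7640 / (17,995.4246 × 1.234321) = 21.77048.

21.77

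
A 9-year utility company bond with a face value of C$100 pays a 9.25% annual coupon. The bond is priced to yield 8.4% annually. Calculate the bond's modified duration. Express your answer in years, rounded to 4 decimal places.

6.0439 years

Periodic yield y = 0.084. First find Macaulay duration:
  t   CF        PV=CF/(1+0.084)^t    t·PV
  1         9.25         8.5332         8.5332
  2         9.25         7.8720        15.7439
  3         9.25         7.2620        21.7859
  4         9.25         6.6992        26.7969
  5         9.25         6.1801        30.9005
  6         9.25         5.7012        34.2072
  7         9.25         5.2594        36.8158
  8         9.25         4.8519        38.8148
  9       109.25        52.8637       475.7737
  Σ                    105.2227       689.3719
P = 105.2227; Macaulay duration = 689.3719 / 105.2227 = 6.55155 years.
Modified duration = D_Mac / (1 + y) = 6.55155 / 1.084 = 6.04387 years.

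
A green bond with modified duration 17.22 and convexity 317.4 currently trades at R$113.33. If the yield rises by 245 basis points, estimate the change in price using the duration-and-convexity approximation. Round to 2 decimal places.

-R$37.02

Duration effect: -D_mod·Δy = -17.22 × (+0.0245) = -0.421890
Convexity effect: ½·C·(Δy)² = 0.5 × 317.4 × (0.0245)² = +0.095259675
ΔP/P ≈ -0.421890 + 0.095259675 = -0.326630325
ΔP ≈ 113.33 × (-0.326630325) = -37.01701473225.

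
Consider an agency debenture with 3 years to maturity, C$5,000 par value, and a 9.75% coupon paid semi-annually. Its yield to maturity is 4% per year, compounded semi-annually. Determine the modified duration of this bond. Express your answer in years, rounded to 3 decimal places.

Periodic yield y = 0.02. First find Macaulay duration:
  t   CF        PV=CF/(1+0.02)^t    t·PV
  1       243.75       238.9706       238.9706
  2       243.75       234.2849       468.5698
  3       243.75       229.6911       689.0732
  4       243.75       225.1873       900.7493
  5       243.75       220.7719     1,103.8594
  6     5,243.75     4,656.2999    27,937.7996
  Σ                  5,805.2057    31,339.0219
P = 5,805.2057; Macaulay duration = 31,339.0219 / 5,805.2057 = 5.39843 half-year periods = 2.69922 years.
Modified duration = D_Mac / (1 + y) = 2.69922 / 1.02 = 2.64629 years.

2.646 years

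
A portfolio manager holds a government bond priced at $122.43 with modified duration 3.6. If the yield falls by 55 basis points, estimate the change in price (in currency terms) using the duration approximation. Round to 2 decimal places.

+$2.42

Duration approximation: ΔP/P ≈ -D_mod · Δy = -3.6 × (-0.0055) = +0.019800.
ΔP ≈ 122.43 × (+0.019800) = +2.424114.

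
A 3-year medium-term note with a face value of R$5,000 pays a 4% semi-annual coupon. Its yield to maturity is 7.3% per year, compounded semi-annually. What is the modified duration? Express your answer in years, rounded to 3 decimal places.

2.748 years

Periodic yield y = 0.0365. First find Macaulay duration:
  t   CF        PV=CF/(1+0.0365)^t    t·PV
  1       100.00        96.4785        96.4785
  2       100.00        93.0811       186.1621
  3       100.00        89.8033       269.4098
  4       100.00        86.6409       346.5635
  5       100.00        83.5898       417.9492
  6     5,100.00     4,112.9586    24,677.7516
  Σ                  4,562.5522    25,994.3147
P = 4,562.5522; Macaulay duration = 25,994.3147 / 4,562.5522 = 5.69732 half-year periods = 2.84866 years.
Modified duration = D_Mac / (1 + y) = 2.84866 / 1.0365 = 2.74834 years.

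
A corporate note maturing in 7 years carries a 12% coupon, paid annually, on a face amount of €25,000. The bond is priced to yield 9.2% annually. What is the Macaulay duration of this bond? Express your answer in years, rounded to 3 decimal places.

Periodic yield y = 0.092. Discount each cash flow and weight by its year:
  t   CF        PV=CF/(1+0.092)^t    t·PV
  1     3,000.00     2,747.2527     2,747.2527
  2     3,000.00     2,515.7992     5,031.5984
  3     3,000.00     2,303.8454     6,911.5363
  4     3,000.00     2,109.7486     8,438.9943
  5     3,000.00     1,932.0042     9,660.0209
  6     3,000.00     1,769.2346    10,615.4076
  7    28,000.00    15,121.6633   105,851.6428
  Σ                 28,499.5480   149,256.4532
Price P = Σ PV = 28,499.5480.
Macaulay duration = Σ(t·PV) / P = 149,256.4532 / 28,499.5480 = 5.23715 years.

5.237 years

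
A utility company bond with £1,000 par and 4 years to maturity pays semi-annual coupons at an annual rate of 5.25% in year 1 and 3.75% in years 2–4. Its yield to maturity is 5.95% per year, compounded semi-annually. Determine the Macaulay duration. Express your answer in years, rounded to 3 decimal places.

Periodic yield y = 0.02975. Discount each cash flow and weight by its period:
  t   CF        PV=CF/(1+0.02975)^t    t·PV
  1        26.25        25.4916        25.4916
  2        26.25        24.7552        49.5103
  3        18.75        17.1714        51.5142
  4        18.75        16.6753        66.7013
  5        18.75        16.1936        80.9678
  6        18.75        15.7257        94.3543
  7        18.75        15.2714       106.8998
  8     1,018.75       805.7739     6,446.1915
  Σ                    937.0581     6,921.6308
Price P = Σ PV = 937.0581.
Macaulay duration = Σ(t·PV) / P = 6,921.6308 / 937.0581 = 7.38655 half-year periods.
In years: 7.38655 / 2 = 3.69328 years.

3.693 years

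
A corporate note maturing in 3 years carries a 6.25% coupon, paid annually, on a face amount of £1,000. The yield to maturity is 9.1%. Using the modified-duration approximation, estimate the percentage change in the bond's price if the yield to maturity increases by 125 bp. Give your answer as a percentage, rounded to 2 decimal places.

Periodic yield y = 0.091. Modified duration first:
  t   CF        PV=CF/(1+0.091)^t    t·PV
  1        62.50        57.2869        57.2869
  2        62.50        52.5086       105.0172
  3     1,062.50       818.1910     2,454.5729
  Σ                    927.9865     2,616.8770
P = 927.9865; D_Mac = 2.81995 yrs; D_mod = 2.81995/(1+0.091) = 2.58474 yrs.
ΔP/P ≈ -D_mod · Δy = -2.58474 × (+0.0125) = -0.032309 = -3.2309%.

-3.23%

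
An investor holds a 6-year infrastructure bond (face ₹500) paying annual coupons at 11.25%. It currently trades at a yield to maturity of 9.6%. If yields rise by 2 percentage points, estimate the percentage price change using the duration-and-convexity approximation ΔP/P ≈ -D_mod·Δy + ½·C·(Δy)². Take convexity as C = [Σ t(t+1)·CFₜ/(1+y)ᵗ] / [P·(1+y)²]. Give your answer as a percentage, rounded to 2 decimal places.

-8.11%

With y = 0.096:
  t   CF        PV=CF/(1+0.096)^t    t·PV        t(t+1)·PV
  1        56.25        51.3230        51.3230         102.6460
  2        56.25        46.8275        93.6551         280.9653
  3        56.25        42.7259       128.1776         512.7104
  4        56.25        38.9835       155.9338         779.6691
  5        56.25        35.5688       177.8442       1,067.0653
  6       556.25       320.9273     1,925.5640      13,478.9477
  Σ                    536.3560     2,532.4977      16,222.0038
P = 536.3560; D_Mac = 4.72167 yrs; D_mod = 4.30810 yrs; C = 25.17852.
Duration effect: -4.30810 × (+0.02) = -0.086162
Convexity effect: 0.5 × 25.17852 × (0.02)² = +0.0050357
ΔP/P ≈ -0.086162 + 0.0050357 = -0.081126 = -8.1126%.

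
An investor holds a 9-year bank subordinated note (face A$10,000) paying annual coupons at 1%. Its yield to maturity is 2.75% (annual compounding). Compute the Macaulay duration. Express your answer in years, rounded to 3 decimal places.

8.618 years

Periodic yield y = 0.0275. Discount each cash flow and weight by its year:
  t   CF        PV=CF/(1+0.0275)^t    t·PV
  1       100.00        97.3236        97.3236
  2       100.00        94.7188       189.4377
  3       100.00        92.1838       276.5513
  4       100.00        89.7166       358.8663
  5       100.00        87.3154       436.5770
  6       100.00        84.9785       509.8709
  7       100.00        82.7041       578.9289
  8       100.00        80.4906       643.9251
  9    10,100.00     7,911.9749    71,207.7738
  Σ                  8,621.4063    74,299.2546
Price P = Σ PV = 8,621.4063.
Macaulay duration = Σ(t·PV) / P = 74,299.2546 / 8,621.4063 = 8.61800 years.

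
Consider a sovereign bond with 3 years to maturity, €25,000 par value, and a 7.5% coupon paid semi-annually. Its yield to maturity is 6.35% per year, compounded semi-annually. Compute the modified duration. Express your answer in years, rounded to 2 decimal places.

2.66 years

Periodic yield y = 0.03175. First find Macaulay duration:
  t   CF        PV=CF/(1+0.03175)^t    t·PV
  1       937.50       908.6504       908.6504
  2       937.50       880.6885     1,761.3770
  3       937.50       853.5871     2,560.7613
  4       937.50       827.3197     3,309.2788
  5       937.50       801.8606     4,009.3031
  6    25,937.50    21,502.1184   129,012.7103
  Σ                 25,774.2247   141,562.0809
P = 25,774.2247; Macaulay duration = 141,562.0809 / 25,774.2247 = 5.49239 half-year periods = 2.74619 years.
Modified duration = D_Mac / (1 + y) = 2.74619 / 1.03175 = 2.66169 years.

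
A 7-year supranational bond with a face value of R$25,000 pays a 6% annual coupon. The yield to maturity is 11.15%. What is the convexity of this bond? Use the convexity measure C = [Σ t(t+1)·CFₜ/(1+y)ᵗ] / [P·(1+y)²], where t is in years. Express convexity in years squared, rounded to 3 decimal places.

34.608

With y = 0.1115:
  t   CF        PV=CF/(1+0.1115)^t    t·PV        t(t+1)·PV
  1     1,500.00     1,349.5277     1,349.5277       2,699.0553
  2     1,500.00     1,214.1499     2,428.2999       7,284.8997
  3     1,500.00     1,092.3526     3,277.0579      13,108.2315
  4     1,500.00       982.7734     3,931.0936      19,655.4679
  5     1,500.00       884.1866     4,420.9329      26,525.5977
  6     1,500.00       795.4895     4,772.9371      33,410.5594
  7    26,500.00    12,643.8579    88,507.0050     708,056.0398
  Σ                 18,962.3376   108,686.8540     810,739.8513
P = 18,962.3376.
Convexity = Σ t(t+1)·PV / [P·(1+y)²] = 810,739.8513 / (18,962.3376 × 1.235432) = 34.60754.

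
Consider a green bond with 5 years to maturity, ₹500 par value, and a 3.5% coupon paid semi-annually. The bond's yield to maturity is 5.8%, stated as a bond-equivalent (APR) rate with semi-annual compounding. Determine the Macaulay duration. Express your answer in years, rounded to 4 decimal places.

Periodic yield y = 0.029. Discount each cash flow and weight by its period:
  t   CF        PV=CF/(1+0.029)^t    t·PV
  1         8.75         8.5034         8.5034
  2         8.75         8.2638        16.5275
  3         8.75         8.0309        24.0926
  4         8.75         7.8045        31.2181
  5         8.75         7.5846        37.9229
  6         8.75         7.3708        44.2249
  7         8.75         7.1631        50.1416
  8         8.75         6.9612        55.6897
  9         8.75         6.7650        60.8853
  10      508.75       382.2528     3,822.5280
  Σ                    450.7001     4,151.7340
Price P = Σ PV = 450.7001.
Macaulay duration = Σ(t·PV) / P = 4,151.7340 / 450.7001 = 9.21174 half-year periods.
In years: 9.21174 / 2 = 4.60587 years.

4.6059 years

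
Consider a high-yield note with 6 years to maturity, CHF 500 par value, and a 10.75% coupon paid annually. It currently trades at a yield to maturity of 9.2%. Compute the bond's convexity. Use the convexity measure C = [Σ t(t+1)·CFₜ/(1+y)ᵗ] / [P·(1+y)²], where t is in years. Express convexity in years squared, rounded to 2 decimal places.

With y = 0.092:
  t   CF        PV=CF/(1+0.092)^t    t·PV        t(t+1)·PV
  1        53.75        49.2216        49.2216          98.4432
  2        53.75        45.0747        90.1495         270.4484
  3        53.75        41.2772       123.8317         495.3268
  4        53.75        37.7997       151.1986         755.9932
  5        53.75        34.6151       173.0754       1,038.4522
  6       553.75       326.5712     1,959.4273      13,715.9913
  Σ                    534.5595     2,546.9041      16,374.6551
P = 534.5595.
Convexity = Σ t(t+1)·PV / [P·(1+y)²] = 16,374.6551 / (534.5595 × 1.192464) = 25.68803.

25.69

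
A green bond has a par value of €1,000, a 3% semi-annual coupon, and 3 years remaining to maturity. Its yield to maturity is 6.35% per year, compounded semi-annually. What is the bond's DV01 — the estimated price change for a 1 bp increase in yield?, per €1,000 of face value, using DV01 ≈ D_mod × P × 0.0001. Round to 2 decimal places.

Periodic yield y = 0.03175.
  t   CF        PV=CF/(1+0.03175)^t    t·PV
  1        15.00        14.5384        14.5384
  2        15.00        14.0910        28.1820
  3        15.00        13.6574        40.9722
  4        15.00        13.2371        52.9485
  5        15.00        12.8298        64.1489
  6     1,015.00       841.4323     5,048.5938
  Σ                    909.7860     5,249.3837
P = 909.7860; D_Mac = 5.76991 half-year periods = 2.88496 yrs; D_mod = 2.79618 yrs.
DV01 ≈ 2.79618 × 909.7860 × 0.0001 = 0.254392.

€0.25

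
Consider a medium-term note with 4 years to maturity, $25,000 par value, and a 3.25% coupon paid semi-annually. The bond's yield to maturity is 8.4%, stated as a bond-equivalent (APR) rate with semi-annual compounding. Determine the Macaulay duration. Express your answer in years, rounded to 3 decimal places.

3.757 years

Periodic yield y = 0.042. Discount each cash flow and weight by its period:
  t   CF        PV=CF/(1+0.042)^t    t·PV
  1       406.25       389.8752       389.8752
  2       406.25       374.1605       748.3210
  3       406.25       359.0792     1,077.2375
  4       406.25       344.6057     1,378.4229
  5       406.25       330.7157     1,653.5784
  6       406.25       317.3855     1,904.3129
  7       406.25       304.5926     2,132.1482
  8    25,406.25    18,280.9523   146,247.6184
  Σ                 20,701.3667   155,531.5146
Price P = Σ PV = 20,701.3667.
Macaulay duration = Σ(t·PV) / P = 155,531.5146 / 20,701.3667 = 7.51310 half-year periods.
In years: 7.51310 / 2 = 3.75655 years.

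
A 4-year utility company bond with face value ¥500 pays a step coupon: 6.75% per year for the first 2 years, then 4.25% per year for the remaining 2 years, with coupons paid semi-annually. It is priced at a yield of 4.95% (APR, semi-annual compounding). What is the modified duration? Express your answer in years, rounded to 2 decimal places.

3.51 years

Periodic yield y = 0.02475. First find Macaulay duration:
  t   CF        PV=CF/(1+0.02475)^t    t·PV
  1       16.875        16.4674        16.4674
  2       16.875        16.0697        32.1394
  3       16.875        15.6816        47.0448
  4       16.875        15.3028        61.2114
  5       10.625         9.4024        47.0121
  6       10.625         9.1753        55.0519
  7       10.625         8.9537        62.6760
  8      510.625       419.9124     3,359.2989
  Σ                    510.9654     3,680.9019
P = 510.9654; Macaulay duration = 3,680.9019 / 510.9654 = 7.20382 half-year periods = 3.60191 years.
Modified duration = D_Mac / (1 + y) = 3.60191 / 1.02475 = 3.51492 years.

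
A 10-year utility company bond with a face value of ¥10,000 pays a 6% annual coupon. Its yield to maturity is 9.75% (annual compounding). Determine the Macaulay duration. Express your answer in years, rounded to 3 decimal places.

Periodic yield y = 0.0975. Discount each cash flow and weight by its year:
  t   CF        PV=CF/(1+0.0975)^t    t·PV
  1       600.00       546.6970       546.6970
  2       600.00       498.1294       996.2588
  3       600.00       453.8765     1,361.6294
  4       600.00       413.5549     1,654.2195
  5       600.00       376.8154     1,884.0768
  6       600.00       343.3397     2,060.0385
  7       600.00       312.8380     2,189.8662
  8       600.00       285.0460     2,280.3684
  9       600.00       259.7230     2,337.5074
  10   10,600.00     4,180.8114    41,808.1140
  Σ                  7,670.8314    57,118.7760
Price P = Σ PV = 7,670.8314.
Macaulay duration = Σ(t·PV) / P = 57,118.7760 / 7,670.8314 = 7.44623 years.

7.446 years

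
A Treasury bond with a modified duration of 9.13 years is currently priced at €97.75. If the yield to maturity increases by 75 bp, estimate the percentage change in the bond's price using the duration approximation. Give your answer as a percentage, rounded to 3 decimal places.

-6.848%

Duration approximation: ΔP/P ≈ -D_mod · Δy = -9.13 × (+0.0075) = -0.068475.
As a percentage: -6.8475%.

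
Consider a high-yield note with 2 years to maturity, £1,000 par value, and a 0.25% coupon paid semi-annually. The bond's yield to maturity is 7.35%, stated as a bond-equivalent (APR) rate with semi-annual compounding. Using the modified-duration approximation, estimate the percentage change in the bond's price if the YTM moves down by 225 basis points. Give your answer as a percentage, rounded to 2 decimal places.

+4.33%

Periodic yield y = 0.03675. Modified duration first:
  t   CF        PV=CF/(1+0.03675)^t    t·PV
  1         1.25         1.2057         1.2057
  2         1.25         1.1630         2.3259
  3         1.25         1.1217         3.3652
  4     1,001.25       866.6552     3,466.6208
  Σ                    870.1456     3,473.5176
P = 870.1456; D_Mac = 3.99188 half-year periods = 1.99594 yrs; D_mod = 1.99594/(1+0.03675) = 1.92519 yrs.
ΔP/P ≈ -D_mod · Δy = -1.92519 × (-0.0225) = +0.043317 = +4.3317%.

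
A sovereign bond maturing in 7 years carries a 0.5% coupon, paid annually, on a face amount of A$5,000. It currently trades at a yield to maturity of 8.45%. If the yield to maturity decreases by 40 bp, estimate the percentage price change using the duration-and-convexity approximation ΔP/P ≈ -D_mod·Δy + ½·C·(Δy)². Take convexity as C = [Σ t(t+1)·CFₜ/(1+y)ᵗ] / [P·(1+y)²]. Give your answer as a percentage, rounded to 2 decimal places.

+2.57%

With y = 0.0845:
  t   CF        PV=CF/(1+0.0845)^t    t·PV        t(t+1)·PV
  1        25.00        23.0521        23.0521          46.1042
  2        25.00        21.2560        42.5119         127.5358
  3        25.00        19.5998        58.7994         235.1974
  4        25.00        18.0726        72.2906         361.4530
  5        25.00        16.6645        83.3225         499.9349
  6        25.00        15.3661        92.1964         645.3747
  7     5,025.00     2,847.9291    19,935.5036     159,484.0290
  Σ                  2,961.9402    20,307.6765     161,399.6291
P = 2,961.9402; D_Mac = 6.85621 yrs; D_mod = 6.32200 yrs; C = 46.33052.
Duration effect: -6.32200 × (-0.004) = +0.025288
Convexity effect: 0.5 × 46.33052 × (-0.004)² = +0.0003706
ΔP/P ≈ +0.025288 + 0.0003706 = +0.025659 = +2.5659%.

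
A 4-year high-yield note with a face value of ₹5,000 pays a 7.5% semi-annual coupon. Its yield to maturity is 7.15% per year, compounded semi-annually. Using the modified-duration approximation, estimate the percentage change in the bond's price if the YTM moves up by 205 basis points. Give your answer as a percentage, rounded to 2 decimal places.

-6.99%

Periodic yield y = 0.03575. Modified duration first:
  t   CF        PV=CF/(1+0.03575)^t    t·PV
  1       187.50       181.0282       181.0282
  2       187.50       174.7799       349.5597
  3       187.50       168.7471       506.2414
  4       187.50       162.9227       651.6907
  5       187.50       157.2992       786.4961
  6       187.50       151.8699       911.2192
  7       187.50       146.6279     1,026.3955
  8     5,187.50     3,916.6844    31,333.4749
  Σ                  5,059.9593    35,746.1057
P = 5,059.9593; D_Mac = 7.06450 half-year periods = 3.53225 yrs; D_mod = 3.53225/(1+0.03575) = 3.41033 yrs.
ΔP/P ≈ -D_mod · Δy = -3.41033 × (+0.0205) = -0.069912 = -6.9912%.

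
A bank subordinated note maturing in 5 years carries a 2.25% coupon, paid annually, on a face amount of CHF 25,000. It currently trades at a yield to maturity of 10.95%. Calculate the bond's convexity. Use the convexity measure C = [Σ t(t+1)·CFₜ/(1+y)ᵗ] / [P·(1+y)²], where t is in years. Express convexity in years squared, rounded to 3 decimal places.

22.632

With y = 0.1095:
  t   CF        PV=CF/(1+0.1095)^t    t·PV        t(t+1)·PV
  1       562.50       506.9851       506.9851       1,013.9703
  2       562.50       456.9492       913.8984       2,741.6952
  3       562.50       411.8515     1,235.5544       4,942.2175
  4       562.50       371.2046     1,484.8182       7,424.0912
  5    25,562.50    15,204.3127    76,021.5634     456,129.3805
  Σ                 16,951.3030    80,162.8195     472,251.3546
P = 16,951.3030.
Convexity = Σ t(t+1)·PV / [P·(1+y)²] = 472,251.3546 / (16,951.3030 × 1.230990) = 22.63161.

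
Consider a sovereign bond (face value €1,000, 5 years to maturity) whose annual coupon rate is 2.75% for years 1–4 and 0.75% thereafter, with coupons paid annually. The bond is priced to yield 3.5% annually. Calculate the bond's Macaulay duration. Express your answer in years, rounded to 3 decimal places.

4.729 years

Periodic yield y = 0.035. Discount each cash flow and weight by its year:
  t   CF        PV=CF/(1+0.035)^t    t·PV
  1        27.50        26.5700        26.5700
  2        27.50        25.6715        51.3431
  3        27.50        24.8034        74.4103
  4        27.50        23.9647        95.8586
  5     1,007.50       848.2880     4,241.4398
  Σ                    949.2976     4,489.6219
Price P = Σ PV = 949.2976.
Macaulay duration = Σ(t·PV) / P = 4,489.6219 / 949.2976 = 4.72941 years.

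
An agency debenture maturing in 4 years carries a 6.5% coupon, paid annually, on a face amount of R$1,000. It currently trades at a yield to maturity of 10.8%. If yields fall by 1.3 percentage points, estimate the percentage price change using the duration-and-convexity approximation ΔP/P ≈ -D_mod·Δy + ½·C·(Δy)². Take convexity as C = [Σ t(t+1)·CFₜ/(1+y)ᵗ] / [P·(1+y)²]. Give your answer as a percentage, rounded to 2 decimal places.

+4.37%

With y = 0.108:
  t   CF        PV=CF/(1+0.108)^t    t·PV        t(t+1)·PV
  1        65.00        58.6643        58.6643         117.3285
  2        65.00        52.9461       105.8922         317.6765
  3        65.00        47.7853       143.3558         573.4233
  4     1,065.00       706.6276     2,826.5102      14,132.5510
  Σ                    866.0232     3,134.4224      15,140.9793
P = 866.0232; D_Mac = 3.61933 yrs; D_mod = 3.26654 yrs; C = 14.24115.
Duration effect: -3.26654 × (-0.013) = +0.042465
Convexity effect: 0.5 × 14.24115 × (-0.013)² = +0.0012034
ΔP/P ≈ +0.042465 + 0.0012034 = +0.043668 = +4.3668%.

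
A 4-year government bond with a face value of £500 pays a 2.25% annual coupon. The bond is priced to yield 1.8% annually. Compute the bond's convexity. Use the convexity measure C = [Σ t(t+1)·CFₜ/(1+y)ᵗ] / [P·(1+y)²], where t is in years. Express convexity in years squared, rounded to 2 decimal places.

With y = 0.018:
  t   CF        PV=CF/(1+0.018)^t    t·PV        t(t+1)·PV
  1        11.25        11.0511        11.0511          22.1022
  2        11.25        10.8557        21.7114          65.1341
  3        11.25        10.6637        31.9912         127.9648
  4       511.25       476.0386     1,904.1546       9,520.7729
  Σ                    508.6091     1,968.9082       9,735.9739
P = 508.6091.
Convexity = Σ t(t+1)·PV / [P·(1+y)²] = 9,735.9739 / (508.6091 × 1.036324) = 18.47139.

18.47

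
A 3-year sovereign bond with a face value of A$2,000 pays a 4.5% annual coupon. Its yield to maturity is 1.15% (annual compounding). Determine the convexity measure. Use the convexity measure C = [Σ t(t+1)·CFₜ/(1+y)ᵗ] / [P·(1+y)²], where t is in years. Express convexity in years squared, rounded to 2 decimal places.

With y = 0.0115:
  t   CF        PV=CF/(1+0.0115)^t    t·PV        t(t+1)·PV
  1        90.00        88.9768        88.9768         177.9535
  2        90.00        87.9652       175.9303         527.7910
  3     2,090.00     2,019.5222     6,058.5665      24,234.2660
  Σ                  2,196.4641     6,323.4736      24,940.0106
P = 2,196.4641.
Convexity = Σ t(t+1)·PV / [P·(1+y)²] = 24,940.0106 / (2,196.4641 × 1.023132) = 11.09790.

11.10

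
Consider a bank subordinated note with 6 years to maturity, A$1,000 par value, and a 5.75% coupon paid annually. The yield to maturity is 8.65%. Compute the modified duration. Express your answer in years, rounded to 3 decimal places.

4.765 years

Periodic yield y = 0.0865. First find Macaulay duration:
  t   CF        PV=CF/(1+0.0865)^t    t·PV
  1        57.50        52.9222        52.9222
  2        57.50        48.7089        97.4178
  3        57.50        44.8310       134.4931
  4        57.50        41.2619       165.0475
  5        57.50        37.9769       189.8844
  6     1,057.50       642.8387     3,857.0320
  Σ                    868.5396     4,496.7970
P = 868.5396; Macaulay duration = 4,496.7970 / 868.5396 = 5.17742 years.
Modified duration = D_Mac / (1 + y) = 5.17742 / 1.0865 = 4.76523 years.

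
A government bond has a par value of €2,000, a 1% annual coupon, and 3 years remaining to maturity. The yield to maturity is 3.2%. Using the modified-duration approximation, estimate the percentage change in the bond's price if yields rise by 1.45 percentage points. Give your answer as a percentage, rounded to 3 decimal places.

Periodic yield y = 0.032. Modified duration first:
  t   CF        PV=CF/(1+0.032)^t    t·PV
  1        20.00        19.3798        19.3798
  2        20.00        18.7789        37.5578
  3     2,020.00     1,837.8594     5,513.5781
  Σ                  1,876.0181     5,570.5158
P = 1,876.0181; D_Mac = 2.96933 yrs; D_mod = 2.96933/(1+0.032) = 2.87726 yrs.
ΔP/P ≈ -D_mod · Δy = -2.87726 × (+0.0145) = -0.041720 = -4.1720%.

-4.172%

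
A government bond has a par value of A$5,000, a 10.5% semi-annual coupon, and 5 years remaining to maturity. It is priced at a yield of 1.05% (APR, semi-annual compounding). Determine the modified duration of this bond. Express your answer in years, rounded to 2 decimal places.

Periodic yield y = 0.00525. First find Macaulay duration:
  t   CF        PV=CF/(1+0.00525)^t    t·PV
  1       262.50       261.1291       261.1291
  2       262.50       259.7653       519.5306
  3       262.50       258.4087       775.2260
  4       262.50       257.0591     1,028.2364
  5       262.50       255.7166     1,278.5829
  6       262.50       254.3811     1,526.2865
  7       262.50       253.0526     1,771.3679
  8       262.50       251.7310     2,013.8478
  9       262.50       250.4163     2,253.7466
  10    5,262.50     4,994.0317    49,940.3166
  Σ                  7,295.6913    61,368.2704
P = 7,295.6913; Macaulay duration = 61,368.2704 / 7,295.6913 = 8.41158 half-year periods = 4.20579 years.
Modified duration = D_Mac / (1 + y) = 4.20579 / 1.00525 = 4.18382 years.

4.18 years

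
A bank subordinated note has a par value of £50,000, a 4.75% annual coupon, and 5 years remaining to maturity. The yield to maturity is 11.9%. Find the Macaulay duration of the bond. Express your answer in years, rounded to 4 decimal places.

4.4853 years

Periodic yield y = 0.119. Discount each cash flow and weight by its year:
  t   CF        PV=CF/(1+0.119)^t    t·PV
  1     2,375.00     2,122.4307     2,122.4307
  2     2,375.00     1,896.7209     3,793.4419
  3     2,375.00     1,695.0143     5,085.0428
  4     2,375.00     1,514.7580     6,059.0322
  5    52,375.00    29,852.0117   149,260.0586
  Σ                 37,080.9357   166,320.0061
Price P = Σ PV = 37,080.9357.
Macaulay duration = Σ(t·PV) / P = 166,320.0061 / 37,080.9357 = 4.48532 years.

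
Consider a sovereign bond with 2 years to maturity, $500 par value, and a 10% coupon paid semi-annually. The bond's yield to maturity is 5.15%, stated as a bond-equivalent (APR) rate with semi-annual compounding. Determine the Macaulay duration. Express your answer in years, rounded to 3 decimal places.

1.868 years

Periodic yield y = 0.02575. Discount each cash flow and weight by its period:
  t   CF        PV=CF/(1+0.02575)^t    t·PV
  1        25.00        24.3724        24.3724
  2        25.00        23.7606        47.5212
  3        25.00        23.1641        69.4923
  4       525.00       474.2346     1,896.9382
  Σ                    545.5316     2,038.3241
Price P = Σ PV = 545.5316.
Macaulay duration = Σ(t·PV) / P = 2,038.3241 / 545.5316 = 3.73640 half-year periods.
In years: 3.73640 / 2 = 1.86820 years.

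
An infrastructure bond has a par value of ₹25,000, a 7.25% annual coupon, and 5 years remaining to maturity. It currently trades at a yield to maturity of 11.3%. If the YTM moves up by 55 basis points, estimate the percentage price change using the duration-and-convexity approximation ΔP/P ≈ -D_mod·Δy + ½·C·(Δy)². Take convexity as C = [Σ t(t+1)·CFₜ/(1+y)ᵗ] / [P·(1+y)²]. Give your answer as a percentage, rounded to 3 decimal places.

-2.099%

With y = 0.113:
  t   CF        PV=CF/(1+0.113)^t    t·PV        t(t+1)·PV
  1     1,812.50     1,628.4816     1,628.4816       3,256.9632
  2     1,812.50     1,463.1461     2,926.2921       8,778.8764
  3     1,812.50     1,314.5967     3,943.7900      15,775.1598
  4     1,812.50     1,181.1291     4,724.5163      23,622.5814
  5    26,812.50    15,698.6204    78,493.1019     470,958.6117
  Σ                 21,285.9738    91,716.1819     522,392.1925
P = 21,285.9738; D_Mac = 4.30876 yrs; D_mod = 3.87130 yrs; C = 19.81129.
Duration effect: -3.87130 × (+0.0055) = -0.021292
Convexity effect: 0.5 × 19.81129 × (0.0055)² = +0.0002996
ΔP/P ≈ -0.021292 + 0.0002996 = -0.020993 = -2.0993%.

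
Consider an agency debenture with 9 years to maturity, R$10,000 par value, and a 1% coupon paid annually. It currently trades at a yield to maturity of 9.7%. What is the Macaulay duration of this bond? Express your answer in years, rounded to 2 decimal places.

8.45 years

Periodic yield y = 0.097. Discount each cash flow and weight by its year:
  t   CF        PV=CF/(1+0.097)^t    t·PV
  1       100.00        91.1577        91.1577
  2       100.00        83.0973       166.1945
  3       100.00        75.7496       227.2487
  4       100.00        69.0516       276.2062
  5       100.00        62.9458       314.7291
  6       100.00        57.3800       344.2798
  7       100.00        52.3063       366.1438
  8       100.00        47.6812       381.4494
  9    10,100.00     4,389.9718    39,509.7458
  Σ                  4,929.3410    41,677.1549
Price P = Σ PV = 4,929.3410.
Macaulay duration = Σ(t·PV) / P = 41,677.1549 / 4,929.3410 = 8.45491 years.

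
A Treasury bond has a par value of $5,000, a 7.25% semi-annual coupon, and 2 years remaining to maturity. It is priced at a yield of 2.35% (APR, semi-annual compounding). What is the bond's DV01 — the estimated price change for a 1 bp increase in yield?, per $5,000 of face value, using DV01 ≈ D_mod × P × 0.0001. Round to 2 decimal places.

Periodic yield y = 0.01175.
  t   CF        PV=CF/(1+0.01175)^t    t·PV
  1       181.25       179.1450       179.1450
  2       181.25       177.0645       354.1291
  3       181.25       175.0082       525.0246
  4     5,181.25     4,944.7199    19,778.8796
  Σ                  5,475.9377    20,837.1783
P = 5,475.9377; D_Mac = 3.80523 half-year periods = 1.90261 yrs; D_mod = 1.88052 yrs.
DV01 ≈ 1.88052 × 5,475.9377 × 0.0001 = 1.029759.

$1.03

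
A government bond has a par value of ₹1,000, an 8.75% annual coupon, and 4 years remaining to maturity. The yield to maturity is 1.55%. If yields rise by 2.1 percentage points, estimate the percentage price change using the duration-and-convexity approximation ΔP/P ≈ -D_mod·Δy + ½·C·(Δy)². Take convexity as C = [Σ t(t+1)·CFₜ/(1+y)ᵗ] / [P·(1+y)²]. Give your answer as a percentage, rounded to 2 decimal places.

-7.07%

With y = 0.0155:
  t   CF        PV=CF/(1+0.0155)^t    t·PV        t(t+1)·PV
  1        87.50        86.1645        86.1645         172.3289
  2        87.50        84.8493       169.6986         509.0957
  3        87.50        83.5542       250.6626       1,002.6504
  4     1,087.50     1,022.6089     4,090.4355      20,452.1774
  Σ                  1,277.1768     4,596.9611      22,136.2524
P = 1,277.1768; D_Mac = 3.59931 yrs; D_mod = 3.54438 yrs; C = 16.80712.
Duration effect: -3.54438 × (+0.021) = -0.074432
Convexity effect: 0.5 × 16.80712 × (0.021)² = +0.0037060
ΔP/P ≈ -0.074432 + 0.0037060 = -0.070726 = -7.0726%.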